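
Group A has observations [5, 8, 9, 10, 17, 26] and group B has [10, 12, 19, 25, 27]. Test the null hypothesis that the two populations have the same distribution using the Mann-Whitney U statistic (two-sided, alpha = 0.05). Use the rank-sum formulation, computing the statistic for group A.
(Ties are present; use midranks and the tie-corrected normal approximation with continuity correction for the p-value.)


Step 1: Combine and sort all 11 observations; assign midranks.
sorted (value, group): (5,X), (8,X), (9,X), (10,X), (10,Y), (12,Y), (17,X), (19,Y), (25,Y), (26,X), (27,Y)
ranks: 5->1, 8->2, 9->3, 10->4.5, 10->4.5, 12->6, 17->7, 19->8, 25->9, 26->10, 27->11
Step 2: Rank sum for X: R1 = 1 + 2 + 3 + 4.5 + 7 + 10 = 27.5.
Step 3: U_X = R1 - n1(n1+1)/2 = 27.5 - 6*7/2 = 27.5 - 21 = 6.5.
       U_Y = n1*n2 - U_X = 30 - 6.5 = 23.5.
Step 4: Ties are present, so use the tie-corrected normal approximation (with continuity correction) for the p-value.
Step 5: p-value = 0.143215; compare to alpha = 0.05. fail to reject H0.

U_X = 6.5, p = 0.143215, fail to reject H0 at alpha = 0.05.


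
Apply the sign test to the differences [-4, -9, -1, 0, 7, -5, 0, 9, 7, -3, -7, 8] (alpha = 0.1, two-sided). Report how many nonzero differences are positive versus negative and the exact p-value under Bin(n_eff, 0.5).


Step 1: Discard zero differences. Original n = 12; n_eff = number of nonzero differences = 10.
Nonzero differences (with sign): -4, -9, -1, +7, -5, +9, +7, -3, -7, +8
Step 2: Count signs: positive = 4, negative = 6.
Step 3: Under H0: P(positive) = 0.5, so the number of positives S ~ Bin(10, 0.5).
Step 4: Two-sided exact p-value = sum of Bin(10,0.5) probabilities at or below the observed probability = 0.753906.
Step 5: alpha = 0.1. fail to reject H0.

n_eff = 10, pos = 4, neg = 6, p = 0.753906, fail to reject H0.


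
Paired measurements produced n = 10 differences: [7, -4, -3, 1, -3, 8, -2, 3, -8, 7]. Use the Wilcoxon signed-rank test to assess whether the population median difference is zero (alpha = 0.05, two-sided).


Step 1: Drop any zero differences (none here) and take |d_i|.
|d| = [7, 4, 3, 1, 3, 8, 2, 3, 8, 7]
Step 2: Midrank |d_i| (ties get averaged ranks).
ranks: |7|->7.5, |4|->6, |3|->4, |1|->1, |3|->4, |8|->9.5, |2|->2, |3|->4, |8|->9.5, |7|->7.5
Step 3: Attach original signs; sum ranks with positive sign and with negative sign.
W+ = 7.5 + 1 + 9.5 + 4 + 7.5 = 29.5
W- = 6 + 4 + 4 + 2 + 9.5 = 25.5
(Check: W+ + W- = 55 should equal n(n+1)/2 = 55.)
Step 4: Test statistic W = min(W+, W-) = 25.5.
Step 5: Ties in |d|, so use the tie-corrected normal approximation.
        E[W] = n(n+1)/4 = 10*11/4 = 27.5.
        Tie groups: |d|=3 (t=3), |d|=7 (t=2), |d|=8 (t=2); sum(t^3 - t) = 36.
        Var[W] = n(n+1)(2n+1)/24 - sum(t^3-t)/48 = 2310/24 - 36/48 = 95.5.
        z = (W - E[W]) / sqrt(Var[W]) = (25.5 - 27.5) / 9.7724 = -0.2047.
        Two-sided p = 2*Phi(z) = 0.837839.
Step 6: alpha = 0.05. fail to reject H0.

W+ = 29.5, W- = 25.5, W = min = 25.5, p = 0.837839, fail to reject H0.


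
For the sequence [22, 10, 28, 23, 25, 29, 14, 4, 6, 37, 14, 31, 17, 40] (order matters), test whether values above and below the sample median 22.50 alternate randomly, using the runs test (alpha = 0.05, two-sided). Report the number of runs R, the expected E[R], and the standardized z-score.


Step 1: Compute median = 22.50; label A = above, B = below.
Labels in order: BBAAAABBBABABA  (n_A = 7, n_B = 7)
Step 2: Count runs R = 8.
Step 3: Under H0 (random ordering), E[R] = 2*n_A*n_B/(n_A+n_B) + 1 = 2*7*7/14 + 1 = 8.0000.
        Var[R] = 2*n_A*n_B*(2*n_A*n_B - n_A - n_B) / ((n_A+n_B)^2 * (n_A+n_B-1)) = 8232/2548 = 3.2308.
        SD[R] = 1.7974.
Step 4: R = E[R], so z = 0 with no continuity correction.
Step 5: Two-sided p-value via normal approximation = 2*(1 - Phi(|z|)) = 1.000000.
Step 6: alpha = 0.05. fail to reject H0.

R = 8, z = 0.0000, p = 1.000000, fail to reject H0.


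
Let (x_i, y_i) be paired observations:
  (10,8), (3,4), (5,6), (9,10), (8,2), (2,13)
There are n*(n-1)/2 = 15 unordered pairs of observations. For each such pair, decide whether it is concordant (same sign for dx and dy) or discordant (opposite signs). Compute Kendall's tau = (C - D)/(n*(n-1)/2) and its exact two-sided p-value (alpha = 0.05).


Step 1: Enumerate the 15 unordered pairs (i,j) with i<j and classify each by sign(x_j-x_i) * sign(y_j-y_i).
  (1,2):dx=-7,dy=-4->C; (1,3):dx=-5,dy=-2->C; (1,4):dx=-1,dy=+2->D; (1,5):dx=-2,dy=-6->C
  (1,6):dx=-8,dy=+5->D; (2,3):dx=+2,dy=+2->C; (2,4):dx=+6,dy=+6->C; (2,5):dx=+5,dy=-2->D
  (2,6):dx=-1,dy=+9->D; (3,4):dx=+4,dy=+4->C; (3,5):dx=+3,dy=-4->D; (3,6):dx=-3,dy=+7->D
  (4,5):dx=-1,dy=-8->C; (4,6):dx=-7,dy=+3->D; (5,6):dx=-6,dy=+11->D
Step 2: C = 7, D = 8, total pairs = 15.
Step 3: tau = (C - D)/(n(n-1)/2) = (7 - 8)/15 = -0.066667.
Step 4: Exact two-sided p-value (enumerate n! = 720 permutations of y under H0): p = 1.000000.
Step 5: alpha = 0.05. fail to reject H0.

tau_b = -0.0667 (C=7, D=8), p = 1.000000, fail to reject H0.


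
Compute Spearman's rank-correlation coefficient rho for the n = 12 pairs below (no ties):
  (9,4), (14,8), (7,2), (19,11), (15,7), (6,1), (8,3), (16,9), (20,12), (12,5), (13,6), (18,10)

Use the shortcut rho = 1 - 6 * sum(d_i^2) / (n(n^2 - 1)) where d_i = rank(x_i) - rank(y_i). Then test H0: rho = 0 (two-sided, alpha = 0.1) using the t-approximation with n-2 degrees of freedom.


Step 1: Rank x and y separately (midranks; no ties here).
rank(x): 9->4, 14->7, 7->2, 19->11, 15->8, 6->1, 8->3, 16->9, 20->12, 12->5, 13->6, 18->10
rank(y): 4->4, 8->8, 2->2, 11->11, 7->7, 1->1, 3->3, 9->9, 12->12, 5->5, 6->6, 10->10
Step 2: d_i = R_x(i) - R_y(i); compute d_i^2.
  (4-4)^2=0, (7-8)^2=1, (2-2)^2=0, (11-11)^2=0, (8-7)^2=1, (1-1)^2=0, (3-3)^2=0, (9-9)^2=0, (12-12)^2=0, (5-5)^2=0, (6-6)^2=0, (10-10)^2=0
sum(d^2) = 2.
Step 3: rho = 1 - 6*2 / (12*(12^2 - 1)) = 1 - 12/1716 = 0.993007.
Step 4: Under H0, t = rho * sqrt((n-2)/(1-rho^2)) = 26.5990 ~ t(10).
Step 5: Two-sided p-value from the t-distribution with 10 df = 0.000000.
Step 6: alpha = 0.1. reject H0.

rho = 0.9930, p = 0.000000, reject H0 at alpha = 0.1.


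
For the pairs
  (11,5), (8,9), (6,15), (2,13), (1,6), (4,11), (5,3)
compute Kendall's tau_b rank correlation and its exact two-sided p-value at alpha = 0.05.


Step 1: Enumerate the 21 unordered pairs (i,j) with i<j and classify each by sign(x_j-x_i) * sign(y_j-y_i).
  (1,2):dx=-3,dy=+4->D; (1,3):dx=-5,dy=+10->D; (1,4):dx=-9,dy=+8->D; (1,5):dx=-10,dy=+1->D
  (1,6):dx=-7,dy=+6->D; (1,7):dx=-6,dy=-2->C; (2,3):dx=-2,dy=+6->D; (2,4):dx=-6,dy=+4->D
  (2,5):dx=-7,dy=-3->C; (2,6):dx=-4,dy=+2->D; (2,7):dx=-3,dy=-6->C; (3,4):dx=-4,dy=-2->C
  (3,5):dx=-5,dy=-9->C; (3,6):dx=-2,dy=-4->C; (3,7):dx=-1,dy=-12->C; (4,5):dx=-1,dy=-7->C
  (4,6):dx=+2,dy=-2->D; (4,7):dx=+3,dy=-10->D; (5,6):dx=+3,dy=+5->C; (5,7):dx=+4,dy=-3->D
  (6,7):dx=+1,dy=-8->D
Step 2: C = 9, D = 12, total pairs = 21.
Step 3: tau = (C - D)/(n(n-1)/2) = (9 - 12)/21 = -0.142857.
Step 4: Exact two-sided p-value (enumerate n! = 5040 permutations of y under H0): p = 0.772619.
Step 5: alpha = 0.05. fail to reject H0.

tau_b = -0.1429 (C=9, D=12), p = 0.772619, fail to reject H0.


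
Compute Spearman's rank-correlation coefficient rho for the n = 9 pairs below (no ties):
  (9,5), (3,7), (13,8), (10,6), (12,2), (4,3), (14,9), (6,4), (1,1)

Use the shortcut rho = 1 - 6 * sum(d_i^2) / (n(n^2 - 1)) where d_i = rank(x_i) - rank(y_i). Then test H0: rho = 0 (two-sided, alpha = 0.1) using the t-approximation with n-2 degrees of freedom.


Step 1: Rank x and y separately (midranks; no ties here).
rank(x): 9->5, 3->2, 13->8, 10->6, 12->7, 4->3, 14->9, 6->4, 1->1
rank(y): 5->5, 7->7, 8->8, 6->6, 2->2, 3->3, 9->9, 4->4, 1->1
Step 2: d_i = R_x(i) - R_y(i); compute d_i^2.
  (5-5)^2=0, (2-7)^2=25, (8-8)^2=0, (6-6)^2=0, (7-2)^2=25, (3-3)^2=0, (9-9)^2=0, (4-4)^2=0, (1-1)^2=0
sum(d^2) = 50.
Step 3: rho = 1 - 6*50 / (9*(9^2 - 1)) = 1 - 300/720 = 0.583333.
Step 4: Under H0, t = rho * sqrt((n-2)/(1-rho^2)) = 1.9001 ~ t(7).
Step 5: Two-sided p-value from the t-distribution with 7 df = 0.099186.
Step 6: alpha = 0.1. reject H0.

rho = 0.5833, p = 0.099186, reject H0 at alpha = 0.1.


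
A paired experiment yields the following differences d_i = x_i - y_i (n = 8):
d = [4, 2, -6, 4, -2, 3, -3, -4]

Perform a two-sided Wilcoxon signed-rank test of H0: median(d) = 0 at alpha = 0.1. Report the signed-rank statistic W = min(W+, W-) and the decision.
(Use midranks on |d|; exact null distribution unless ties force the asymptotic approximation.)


Step 1: Drop any zero differences (none here) and take |d_i|.
|d| = [4, 2, 6, 4, 2, 3, 3, 4]
Step 2: Midrank |d_i| (ties get averaged ranks).
ranks: |4|->6, |2|->1.5, |6|->8, |4|->6, |2|->1.5, |3|->3.5, |3|->3.5, |4|->6
Step 3: Attach original signs; sum ranks with positive sign and with negative sign.
W+ = 6 + 1.5 + 6 + 3.5 = 17
W- = 8 + 1.5 + 3.5 + 6 = 19
(Check: W+ + W- = 36 should equal n(n+1)/2 = 36.)
Step 4: Test statistic W = min(W+, W-) = 17.
Step 5: Ties in |d|, so use the tie-corrected normal approximation.
        E[W] = n(n+1)/4 = 8*9/4 = 18.
        Tie groups: |d|=2 (t=2), |d|=3 (t=2), |d|=4 (t=3); sum(t^3 - t) = 36.
        Var[W] = n(n+1)(2n+1)/24 - sum(t^3-t)/48 = 1224/24 - 36/48 = 50.25.
        z = (W - E[W]) / sqrt(Var[W]) = (17 - 18) / 7.0887 = -0.1411.
        Two-sided p = 2*Phi(z) = 0.887815.
Step 6: alpha = 0.1. fail to reject H0.

W+ = 17, W- = 19, W = min = 17, p = 0.887815, fail to reject H0.


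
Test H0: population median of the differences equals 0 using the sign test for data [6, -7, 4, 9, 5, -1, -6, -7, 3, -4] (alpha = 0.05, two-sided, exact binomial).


Step 1: Discard zero differences. Original n = 10; n_eff = number of nonzero differences = 10.
Nonzero differences (with sign): +6, -7, +4, +9, +5, -1, -6, -7, +3, -4
Step 2: Count signs: positive = 5, negative = 5.
Step 3: Under H0: P(positive) = 0.5, so the number of positives S ~ Bin(10, 0.5).
Step 4: Two-sided exact p-value = sum of Bin(10,0.5) probabilities at or below the observed probability = 1.000000.
Step 5: alpha = 0.05. fail to reject H0.

n_eff = 10, pos = 5, neg = 5, p = 1.000000, fail to reject H0.


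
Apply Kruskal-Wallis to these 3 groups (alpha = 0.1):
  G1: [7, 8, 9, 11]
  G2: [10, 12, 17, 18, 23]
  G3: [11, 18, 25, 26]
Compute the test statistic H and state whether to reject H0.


Step 1: Combine all N = 13 observations and assign midranks.
sorted (value, group, rank): (7,G1,1), (8,G1,2), (9,G1,3), (10,G2,4), (11,G1,5.5), (11,G3,5.5), (12,G2,7), (17,G2,8), (18,G2,9.5), (18,G3,9.5), (23,G2,11), (25,G3,12), (26,G3,13)
Step 2: Sum ranks within each group.
R_1 = 11.5 (n_1 = 4)
R_2 = 39.5 (n_2 = 5)
R_3 = 40 (n_3 = 4)
Step 3: H = 12/(N(N+1)) * sum(R_i^2/n_i) - 3(N+1)
     = 12/(13*14) * (11.5^2/4 + 39.5^2/5 + 40^2/4) - 3*14
     = 0.065934 * 745.112 - 42
     = 7.128297.
Step 4: Ties present; correction factor C = 1 - 12/(13^3 - 13) = 0.994505. Corrected H = 7.128297 / 0.994505 = 7.167680.
Step 5: Under H0, H ~ chi^2(2); p-value = 0.027769.
Step 6: alpha = 0.1. reject H0.

H = 7.1677, df = 2, p = 0.027769, reject H0.


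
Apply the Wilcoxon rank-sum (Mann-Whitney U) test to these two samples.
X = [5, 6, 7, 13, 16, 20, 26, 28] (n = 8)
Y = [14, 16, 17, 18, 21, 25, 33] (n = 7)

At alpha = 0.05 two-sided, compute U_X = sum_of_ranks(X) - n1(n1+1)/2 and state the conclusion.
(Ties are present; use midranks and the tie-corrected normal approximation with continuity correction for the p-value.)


Step 1: Combine and sort all 15 observations; assign midranks.
sorted (value, group): (5,X), (6,X), (7,X), (13,X), (14,Y), (16,X), (16,Y), (17,Y), (18,Y), (20,X), (21,Y), (25,Y), (26,X), (28,X), (33,Y)
ranks: 5->1, 6->2, 7->3, 13->4, 14->5, 16->6.5, 16->6.5, 17->8, 18->9, 20->10, 21->11, 25->12, 26->13, 28->14, 33->15
Step 2: Rank sum for X: R1 = 1 + 2 + 3 + 4 + 6.5 + 10 + 13 + 14 = 53.5.
Step 3: U_X = R1 - n1(n1+1)/2 = 53.5 - 8*9/2 = 53.5 - 36 = 17.5.
       U_Y = n1*n2 - U_X = 56 - 17.5 = 38.5.
Step 4: Ties are present, so use the tie-corrected normal approximation (with continuity correction) for the p-value.
Step 5: p-value = 0.246738; compare to alpha = 0.05. fail to reject H0.

U_X = 17.5, p = 0.246738, fail to reject H0 at alpha = 0.05.


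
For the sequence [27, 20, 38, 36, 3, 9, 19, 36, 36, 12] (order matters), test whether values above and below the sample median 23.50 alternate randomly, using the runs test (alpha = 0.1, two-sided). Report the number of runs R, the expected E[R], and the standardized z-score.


Step 1: Compute median = 23.50; label A = above, B = below.
Labels in order: ABAABBBAAB  (n_A = 5, n_B = 5)
Step 2: Count runs R = 6.
Step 3: Under H0 (random ordering), E[R] = 2*n_A*n_B/(n_A+n_B) + 1 = 2*5*5/10 + 1 = 6.0000.
        Var[R] = 2*n_A*n_B*(2*n_A*n_B - n_A - n_B) / ((n_A+n_B)^2 * (n_A+n_B-1)) = 2000/900 = 2.2222.
        SD[R] = 1.4907.
Step 4: R = E[R], so z = 0 with no continuity correction.
Step 5: Two-sided p-value via normal approximation = 2*(1 - Phi(|z|)) = 1.000000.
Step 6: alpha = 0.1. fail to reject H0.

R = 6, z = 0.0000, p = 1.000000, fail to reject H0.


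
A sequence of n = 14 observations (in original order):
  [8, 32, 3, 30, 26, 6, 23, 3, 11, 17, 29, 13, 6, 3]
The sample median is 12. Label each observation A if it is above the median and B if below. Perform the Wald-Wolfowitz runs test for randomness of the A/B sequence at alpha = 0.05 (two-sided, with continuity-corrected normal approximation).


Step 1: Compute median = 12; label A = above, B = below.
Labels in order: BABAABABBAAABB  (n_A = 7, n_B = 7)
Step 2: Count runs R = 9.
Step 3: Under H0 (random ordering), E[R] = 2*n_A*n_B/(n_A+n_B) + 1 = 2*7*7/14 + 1 = 8.0000.
        Var[R] = 2*n_A*n_B*(2*n_A*n_B - n_A - n_B) / ((n_A+n_B)^2 * (n_A+n_B-1)) = 8232/2548 = 3.2308.
        SD[R] = 1.7974.
Step 4: Continuity-corrected z = (R - 0.5 - E[R]) / SD[R] = (9 - 0.5 - 8.0000) / 1.7974 = 0.2782.
Step 5: Two-sided p-value via normal approximation = 2*(1 - Phi(|z|)) = 0.780879.
Step 6: alpha = 0.05. fail to reject H0.

R = 9, z = 0.2782, p = 0.780879, fail to reject H0.


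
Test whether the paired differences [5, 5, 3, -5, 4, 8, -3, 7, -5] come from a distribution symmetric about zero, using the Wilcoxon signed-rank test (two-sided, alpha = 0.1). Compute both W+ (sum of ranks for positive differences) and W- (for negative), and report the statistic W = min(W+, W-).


Step 1: Drop any zero differences (none here) and take |d_i|.
|d| = [5, 5, 3, 5, 4, 8, 3, 7, 5]
Step 2: Midrank |d_i| (ties get averaged ranks).
ranks: |5|->5.5, |5|->5.5, |3|->1.5, |5|->5.5, |4|->3, |8|->9, |3|->1.5, |7|->8, |5|->5.5
Step 3: Attach original signs; sum ranks with positive sign and with negative sign.
W+ = 5.5 + 5.5 + 1.5 + 3 + 9 + 8 = 32.5
W- = 5.5 + 1.5 + 5.5 = 12.5
(Check: W+ + W- = 45 should equal n(n+1)/2 = 45.)
Step 4: Test statistic W = min(W+, W-) = 12.5.
Step 5: Ties in |d|, so use the tie-corrected normal approximation.
        E[W] = n(n+1)/4 = 9*10/4 = 22.5.
        Tie groups: |d|=3 (t=2), |d|=5 (t=4); sum(t^3 - t) = 66.
        Var[W] = n(n+1)(2n+1)/24 - sum(t^3-t)/48 = 1710/24 - 66/48 = 69.875.
        z = (W - E[W]) / sqrt(Var[W]) = (12.5 - 22.5) / 8.3591 = -1.1963.
        Two-sided p = 2*Phi(z) = 0.231581.
Step 6: alpha = 0.1. fail to reject H0.

W+ = 32.5, W- = 12.5, W = min = 12.5, p = 0.231581, fail to reject H0.


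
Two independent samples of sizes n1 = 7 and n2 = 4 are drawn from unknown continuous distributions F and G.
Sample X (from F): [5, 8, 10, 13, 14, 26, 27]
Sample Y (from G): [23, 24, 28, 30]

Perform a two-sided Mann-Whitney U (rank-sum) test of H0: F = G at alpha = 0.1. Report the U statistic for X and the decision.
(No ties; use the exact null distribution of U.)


Step 1: Combine and sort all 11 observations; assign midranks.
sorted (value, group): (5,X), (8,X), (10,X), (13,X), (14,X), (23,Y), (24,Y), (26,X), (27,X), (28,Y), (30,Y)
ranks: 5->1, 8->2, 10->3, 13->4, 14->5, 23->6, 24->7, 26->8, 27->9, 28->10, 30->11
Step 2: Rank sum for X: R1 = 1 + 2 + 3 + 4 + 5 + 8 + 9 = 32.
Step 3: U_X = R1 - n1(n1+1)/2 = 32 - 7*8/2 = 32 - 28 = 4.
       U_Y = n1*n2 - U_X = 28 - 4 = 24.
Step 4: No ties, so the exact null distribution of U (based on enumerating the C(11,7) = 330 equally likely rank assignments) gives the two-sided p-value.
Step 5: p-value = 0.072727; compare to alpha = 0.1. reject H0.

U_X = 4, p = 0.072727, reject H0 at alpha = 0.1.


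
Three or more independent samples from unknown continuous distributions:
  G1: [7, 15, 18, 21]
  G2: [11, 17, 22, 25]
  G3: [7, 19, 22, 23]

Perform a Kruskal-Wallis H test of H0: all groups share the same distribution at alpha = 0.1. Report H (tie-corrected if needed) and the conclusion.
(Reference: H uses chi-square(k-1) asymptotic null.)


Step 1: Combine all N = 12 observations and assign midranks.
sorted (value, group, rank): (7,G1,1.5), (7,G3,1.5), (11,G2,3), (15,G1,4), (17,G2,5), (18,G1,6), (19,G3,7), (21,G1,8), (22,G2,9.5), (22,G3,9.5), (23,G3,11), (25,G2,12)
Step 2: Sum ranks within each group.
R_1 = 19.5 (n_1 = 4)
R_2 = 29.5 (n_2 = 4)
R_3 = 29 (n_3 = 4)
Step 3: H = 12/(N(N+1)) * sum(R_i^2/n_i) - 3(N+1)
     = 12/(12*13) * (19.5^2/4 + 29.5^2/4 + 29^2/4) - 3*13
     = 0.076923 * 522.875 - 39
     = 1.221154.
Step 4: Ties present; correction factor C = 1 - 12/(12^3 - 12) = 0.993007. Corrected H = 1.221154 / 0.993007 = 1.229754.
Step 5: Under H0, H ~ chi^2(2); p-value = 0.540708.
Step 6: alpha = 0.1. fail to reject H0.

H = 1.2298, df = 2, p = 0.540708, fail to reject H0.


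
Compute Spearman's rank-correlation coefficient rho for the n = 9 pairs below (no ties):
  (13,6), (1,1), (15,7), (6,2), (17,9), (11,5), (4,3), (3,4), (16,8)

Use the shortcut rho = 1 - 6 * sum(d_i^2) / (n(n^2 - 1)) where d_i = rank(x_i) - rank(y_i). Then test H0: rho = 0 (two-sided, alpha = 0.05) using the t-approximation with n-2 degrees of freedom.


Step 1: Rank x and y separately (midranks; no ties here).
rank(x): 13->6, 1->1, 15->7, 6->4, 17->9, 11->5, 4->3, 3->2, 16->8
rank(y): 6->6, 1->1, 7->7, 2->2, 9->9, 5->5, 3->3, 4->4, 8->8
Step 2: d_i = R_x(i) - R_y(i); compute d_i^2.
  (6-6)^2=0, (1-1)^2=0, (7-7)^2=0, (4-2)^2=4, (9-9)^2=0, (5-5)^2=0, (3-3)^2=0, (2-4)^2=4, (8-8)^2=0
sum(d^2) = 8.
Step 3: rho = 1 - 6*8 / (9*(9^2 - 1)) = 1 - 48/720 = 0.933333.
Step 4: Under H0, t = rho * sqrt((n-2)/(1-rho^2)) = 6.8783 ~ t(7).
Step 5: Two-sided p-value from the t-distribution with 7 df = 0.000236.
Step 6: alpha = 0.05. reject H0.

rho = 0.9333, p = 0.000236, reject H0 at alpha = 0.05.


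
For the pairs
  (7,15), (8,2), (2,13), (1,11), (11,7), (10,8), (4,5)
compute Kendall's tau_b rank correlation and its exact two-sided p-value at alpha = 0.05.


Step 1: Enumerate the 21 unordered pairs (i,j) with i<j and classify each by sign(x_j-x_i) * sign(y_j-y_i).
  (1,2):dx=+1,dy=-13->D; (1,3):dx=-5,dy=-2->C; (1,4):dx=-6,dy=-4->C; (1,5):dx=+4,dy=-8->D
  (1,6):dx=+3,dy=-7->D; (1,7):dx=-3,dy=-10->C; (2,3):dx=-6,dy=+11->D; (2,4):dx=-7,dy=+9->D
  (2,5):dx=+3,dy=+5->C; (2,6):dx=+2,dy=+6->C; (2,7):dx=-4,dy=+3->D; (3,4):dx=-1,dy=-2->C
  (3,5):dx=+9,dy=-6->D; (3,6):dx=+8,dy=-5->D; (3,7):dx=+2,dy=-8->D; (4,5):dx=+10,dy=-4->D
  (4,6):dx=+9,dy=-3->D; (4,7):dx=+3,dy=-6->D; (5,6):dx=-1,dy=+1->D; (5,7):dx=-7,dy=-2->C
  (6,7):dx=-6,dy=-3->C
Step 2: C = 8, D = 13, total pairs = 21.
Step 3: tau = (C - D)/(n(n-1)/2) = (8 - 13)/21 = -0.238095.
Step 4: Exact two-sided p-value (enumerate n! = 5040 permutations of y under H0): p = 0.561905.
Step 5: alpha = 0.05. fail to reject H0.

tau_b = -0.2381 (C=8, D=13), p = 0.561905, fail to reject H0.


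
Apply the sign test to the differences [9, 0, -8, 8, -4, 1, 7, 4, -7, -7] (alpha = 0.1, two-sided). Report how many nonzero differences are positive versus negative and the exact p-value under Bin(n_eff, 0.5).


Step 1: Discard zero differences. Original n = 10; n_eff = number of nonzero differences = 9.
Nonzero differences (with sign): +9, -8, +8, -4, +1, +7, +4, -7, -7
Step 2: Count signs: positive = 5, negative = 4.
Step 3: Under H0: P(positive) = 0.5, so the number of positives S ~ Bin(9, 0.5).
Step 4: Two-sided exact p-value = sum of Bin(9,0.5) probabilities at or below the observed probability = 1.000000.
Step 5: alpha = 0.1. fail to reject H0.

n_eff = 9, pos = 5, neg = 4, p = 1.000000, fail to reject H0.


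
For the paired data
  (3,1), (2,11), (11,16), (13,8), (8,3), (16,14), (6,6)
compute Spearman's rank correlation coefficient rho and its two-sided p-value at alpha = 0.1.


Step 1: Rank x and y separately (midranks; no ties here).
rank(x): 3->2, 2->1, 11->5, 13->6, 8->4, 16->7, 6->3
rank(y): 1->1, 11->5, 16->7, 8->4, 3->2, 14->6, 6->3
Step 2: d_i = R_x(i) - R_y(i); compute d_i^2.
  (2-1)^2=1, (1-5)^2=16, (5-7)^2=4, (6-4)^2=4, (4-2)^2=4, (7-6)^2=1, (3-3)^2=0
sum(d^2) = 30.
Step 3: rho = 1 - 6*30 / (7*(7^2 - 1)) = 1 - 180/336 = 0.464286.
Step 4: Under H0, t = rho * sqrt((n-2)/(1-rho^2)) = 1.1722 ~ t(5).
Step 5: Two-sided p-value from the t-distribution with 5 df = 0.293934.
Step 6: alpha = 0.1. fail to reject H0.

rho = 0.4643, p = 0.293934, fail to reject H0 at alpha = 0.1.


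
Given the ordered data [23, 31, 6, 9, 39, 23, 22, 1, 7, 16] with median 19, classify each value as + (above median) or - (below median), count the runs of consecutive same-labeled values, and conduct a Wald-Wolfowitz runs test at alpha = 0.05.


Step 1: Compute median = 19; label A = above, B = below.
Labels in order: AABBAAABBB  (n_A = 5, n_B = 5)
Step 2: Count runs R = 4.
Step 3: Under H0 (random ordering), E[R] = 2*n_A*n_B/(n_A+n_B) + 1 = 2*5*5/10 + 1 = 6.0000.
        Var[R] = 2*n_A*n_B*(2*n_A*n_B - n_A - n_B) / ((n_A+n_B)^2 * (n_A+n_B-1)) = 2000/900 = 2.2222.
        SD[R] = 1.4907.
Step 4: Continuity-corrected z = (R + 0.5 - E[R]) / SD[R] = (4 + 0.5 - 6.0000) / 1.4907 = -1.0062.
Step 5: Two-sided p-value via normal approximation = 2*(1 - Phi(|z|)) = 0.314305.
Step 6: alpha = 0.05. fail to reject H0.

R = 4, z = -1.0062, p = 0.314305, fail to reject H0.


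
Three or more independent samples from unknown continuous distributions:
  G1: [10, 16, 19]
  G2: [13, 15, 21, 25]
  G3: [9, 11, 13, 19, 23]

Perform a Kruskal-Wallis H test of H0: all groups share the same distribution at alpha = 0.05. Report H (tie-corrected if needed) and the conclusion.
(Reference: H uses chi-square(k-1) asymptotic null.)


Step 1: Combine all N = 12 observations and assign midranks.
sorted (value, group, rank): (9,G3,1), (10,G1,2), (11,G3,3), (13,G2,4.5), (13,G3,4.5), (15,G2,6), (16,G1,7), (19,G1,8.5), (19,G3,8.5), (21,G2,10), (23,G3,11), (25,G2,12)
Step 2: Sum ranks within each group.
R_1 = 17.5 (n_1 = 3)
R_2 = 32.5 (n_2 = 4)
R_3 = 28 (n_3 = 5)
Step 3: H = 12/(N(N+1)) * sum(R_i^2/n_i) - 3(N+1)
     = 12/(12*13) * (17.5^2/3 + 32.5^2/4 + 28^2/5) - 3*13
     = 0.076923 * 522.946 - 39
     = 1.226603.
Step 4: Ties present; correction factor C = 1 - 12/(12^3 - 12) = 0.993007. Corrected H = 1.226603 / 0.993007 = 1.235241.
Step 5: Under H0, H ~ chi^2(2); p-value = 0.539226.
Step 6: alpha = 0.05. fail to reject H0.

H = 1.2352, df = 2, p = 0.539226, fail to reject H0.


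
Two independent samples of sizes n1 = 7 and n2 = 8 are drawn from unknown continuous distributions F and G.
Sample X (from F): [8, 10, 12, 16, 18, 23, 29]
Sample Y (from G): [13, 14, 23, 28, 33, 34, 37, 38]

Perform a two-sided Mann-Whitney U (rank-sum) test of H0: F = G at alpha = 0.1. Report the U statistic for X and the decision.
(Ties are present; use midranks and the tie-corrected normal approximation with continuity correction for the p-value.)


Step 1: Combine and sort all 15 observations; assign midranks.
sorted (value, group): (8,X), (10,X), (12,X), (13,Y), (14,Y), (16,X), (18,X), (23,X), (23,Y), (28,Y), (29,X), (33,Y), (34,Y), (37,Y), (38,Y)
ranks: 8->1, 10->2, 12->3, 13->4, 14->5, 16->6, 18->7, 23->8.5, 23->8.5, 28->10, 29->11, 33->12, 34->13, 37->14, 38->15
Step 2: Rank sum for X: R1 = 1 + 2 + 3 + 6 + 7 + 8.5 + 11 = 38.5.
Step 3: U_X = R1 - n1(n1+1)/2 = 38.5 - 7*8/2 = 38.5 - 28 = 10.5.
       U_Y = n1*n2 - U_X = 56 - 10.5 = 45.5.
Step 4: Ties are present, so use the tie-corrected normal approximation (with continuity correction) for the p-value.
Step 5: p-value = 0.048939; compare to alpha = 0.1. reject H0.

U_X = 10.5, p = 0.048939, reject H0 at alpha = 0.1.


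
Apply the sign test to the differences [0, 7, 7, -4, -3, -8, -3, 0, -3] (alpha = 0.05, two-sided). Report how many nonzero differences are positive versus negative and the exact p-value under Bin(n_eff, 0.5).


Step 1: Discard zero differences. Original n = 9; n_eff = number of nonzero differences = 7.
Nonzero differences (with sign): +7, +7, -4, -3, -8, -3, -3
Step 2: Count signs: positive = 2, negative = 5.
Step 3: Under H0: P(positive) = 0.5, so the number of positives S ~ Bin(7, 0.5).
Step 4: Two-sided exact p-value = sum of Bin(7,0.5) probabilities at or below the observed probability = 0.453125.
Step 5: alpha = 0.05. fail to reject H0.

n_eff = 7, pos = 2, neg = 5, p = 0.453125, fail to reject H0.


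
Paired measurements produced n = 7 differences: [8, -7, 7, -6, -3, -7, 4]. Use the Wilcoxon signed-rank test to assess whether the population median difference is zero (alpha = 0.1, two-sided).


Step 1: Drop any zero differences (none here) and take |d_i|.
|d| = [8, 7, 7, 6, 3, 7, 4]
Step 2: Midrank |d_i| (ties get averaged ranks).
ranks: |8|->7, |7|->5, |7|->5, |6|->3, |3|->1, |7|->5, |4|->2
Step 3: Attach original signs; sum ranks with positive sign and with negative sign.
W+ = 7 + 5 + 2 = 14
W- = 5 + 3 + 1 + 5 = 14
(Check: W+ + W- = 28 should equal n(n+1)/2 = 28.)
Step 4: Test statistic W = min(W+, W-) = 14.
Step 5: Ties in |d|, so use the tie-corrected normal approximation.
        E[W] = n(n+1)/4 = 7*8/4 = 14.
        Tie groups: |d|=7 (t=3); sum(t^3 - t) = 24.
        Var[W] = n(n+1)(2n+1)/24 - sum(t^3-t)/48 = 840/24 - 24/48 = 34.5.
        z = (W - E[W]) / sqrt(Var[W]) = (14 - 14) / 5.8737 = 0.0000.
        Two-sided p = 2*Phi(z) = 1.000000.
Step 6: alpha = 0.1. fail to reject H0.

W+ = 14, W- = 14, W = min = 14, p = 1.000000, fail to reject H0.


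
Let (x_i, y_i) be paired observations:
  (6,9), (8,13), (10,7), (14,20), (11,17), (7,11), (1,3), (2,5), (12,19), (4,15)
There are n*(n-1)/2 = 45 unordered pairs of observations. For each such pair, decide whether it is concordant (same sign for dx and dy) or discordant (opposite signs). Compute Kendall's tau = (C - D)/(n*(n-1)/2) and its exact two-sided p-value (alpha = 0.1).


Step 1: Enumerate the 45 unordered pairs (i,j) with i<j and classify each by sign(x_j-x_i) * sign(y_j-y_i).
  (1,2):dx=+2,dy=+4->C; (1,3):dx=+4,dy=-2->D; (1,4):dx=+8,dy=+11->C; (1,5):dx=+5,dy=+8->C
  (1,6):dx=+1,dy=+2->C; (1,7):dx=-5,dy=-6->C; (1,8):dx=-4,dy=-4->C; (1,9):dx=+6,dy=+10->C
  (1,10):dx=-2,dy=+6->D; (2,3):dx=+2,dy=-6->D; (2,4):dx=+6,dy=+7->C; (2,5):dx=+3,dy=+4->C
  (2,6):dx=-1,dy=-2->C; (2,7):dx=-7,dy=-10->C; (2,8):dx=-6,dy=-8->C; (2,9):dx=+4,dy=+6->C
  (2,10):dx=-4,dy=+2->D; (3,4):dx=+4,dy=+13->C; (3,5):dx=+1,dy=+10->C; (3,6):dx=-3,dy=+4->D
  (3,7):dx=-9,dy=-4->C; (3,8):dx=-8,dy=-2->C; (3,9):dx=+2,dy=+12->C; (3,10):dx=-6,dy=+8->D
  (4,5):dx=-3,dy=-3->C; (4,6):dx=-7,dy=-9->C; (4,7):dx=-13,dy=-17->C; (4,8):dx=-12,dy=-15->C
  (4,9):dx=-2,dy=-1->C; (4,10):dx=-10,dy=-5->C; (5,6):dx=-4,dy=-6->C; (5,7):dx=-10,dy=-14->C
  (5,8):dx=-9,dy=-12->C; (5,9):dx=+1,dy=+2->C; (5,10):dx=-7,dy=-2->C; (6,7):dx=-6,dy=-8->C
  (6,8):dx=-5,dy=-6->C; (6,9):dx=+5,dy=+8->C; (6,10):dx=-3,dy=+4->D; (7,8):dx=+1,dy=+2->C
  (7,9):dx=+11,dy=+16->C; (7,10):dx=+3,dy=+12->C; (8,9):dx=+10,dy=+14->C; (8,10):dx=+2,dy=+10->C
  (9,10):dx=-8,dy=-4->C
Step 2: C = 38, D = 7, total pairs = 45.
Step 3: tau = (C - D)/(n(n-1)/2) = (38 - 7)/45 = 0.688889.
Step 4: Exact two-sided p-value (enumerate n! = 3628800 permutations of y under H0): p = 0.004687.
Step 5: alpha = 0.1. reject H0.

tau_b = 0.6889 (C=38, D=7), p = 0.004687, reject H0.


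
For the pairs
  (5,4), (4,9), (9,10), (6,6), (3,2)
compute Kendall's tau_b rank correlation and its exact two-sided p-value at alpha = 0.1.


Step 1: Enumerate the 10 unordered pairs (i,j) with i<j and classify each by sign(x_j-x_i) * sign(y_j-y_i).
  (1,2):dx=-1,dy=+5->D; (1,3):dx=+4,dy=+6->C; (1,4):dx=+1,dy=+2->C; (1,5):dx=-2,dy=-2->C
  (2,3):dx=+5,dy=+1->C; (2,4):dx=+2,dy=-3->D; (2,5):dx=-1,dy=-7->C; (3,4):dx=-3,dy=-4->C
  (3,5):dx=-6,dy=-8->C; (4,5):dx=-3,dy=-4->C
Step 2: C = 8, D = 2, total pairs = 10.
Step 3: tau = (C - D)/(n(n-1)/2) = (8 - 2)/10 = 0.600000.
Step 4: Exact two-sided p-value (enumerate n! = 120 permutations of y under H0): p = 0.233333.
Step 5: alpha = 0.1. fail to reject H0.

tau_b = 0.6000 (C=8, D=2), p = 0.233333, fail to reject H0.


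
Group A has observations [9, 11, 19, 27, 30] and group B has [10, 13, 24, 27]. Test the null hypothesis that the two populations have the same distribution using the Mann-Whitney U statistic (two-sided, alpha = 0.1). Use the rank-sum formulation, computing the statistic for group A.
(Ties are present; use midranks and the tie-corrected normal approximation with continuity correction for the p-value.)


Step 1: Combine and sort all 9 observations; assign midranks.
sorted (value, group): (9,X), (10,Y), (11,X), (13,Y), (19,X), (24,Y), (27,X), (27,Y), (30,X)
ranks: 9->1, 10->2, 11->3, 13->4, 19->5, 24->6, 27->7.5, 27->7.5, 30->9
Step 2: Rank sum for X: R1 = 1 + 3 + 5 + 7.5 + 9 = 25.5.
Step 3: U_X = R1 - n1(n1+1)/2 = 25.5 - 5*6/2 = 25.5 - 15 = 10.5.
       U_Y = n1*n2 - U_X = 20 - 10.5 = 9.5.
Step 4: Ties are present, so use the tie-corrected normal approximation (with continuity correction) for the p-value.
Step 5: p-value = 1.000000; compare to alpha = 0.1. fail to reject H0.

U_X = 10.5, p = 1.000000, fail to reject H0 at alpha = 0.1.


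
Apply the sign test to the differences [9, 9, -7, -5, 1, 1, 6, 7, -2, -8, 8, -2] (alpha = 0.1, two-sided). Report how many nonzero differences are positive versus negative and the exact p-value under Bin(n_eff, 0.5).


Step 1: Discard zero differences. Original n = 12; n_eff = number of nonzero differences = 12.
Nonzero differences (with sign): +9, +9, -7, -5, +1, +1, +6, +7, -2, -8, +8, -2
Step 2: Count signs: positive = 7, negative = 5.
Step 3: Under H0: P(positive) = 0.5, so the number of positives S ~ Bin(12, 0.5).
Step 4: Two-sided exact p-value = sum of Bin(12,0.5) probabilities at or below the observed probability = 0.774414.
Step 5: alpha = 0.1. fail to reject H0.

n_eff = 12, pos = 7, neg = 5, p = 0.774414, fail to reject H0.


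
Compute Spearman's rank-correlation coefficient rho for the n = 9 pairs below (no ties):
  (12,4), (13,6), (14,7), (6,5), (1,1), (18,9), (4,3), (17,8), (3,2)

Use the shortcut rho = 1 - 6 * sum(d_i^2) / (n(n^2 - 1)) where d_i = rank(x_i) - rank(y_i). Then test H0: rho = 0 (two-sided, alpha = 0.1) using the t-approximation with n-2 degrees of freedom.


Step 1: Rank x and y separately (midranks; no ties here).
rank(x): 12->5, 13->6, 14->7, 6->4, 1->1, 18->9, 4->3, 17->8, 3->2
rank(y): 4->4, 6->6, 7->7, 5->5, 1->1, 9->9, 3->3, 8->8, 2->2
Step 2: d_i = R_x(i) - R_y(i); compute d_i^2.
  (5-4)^2=1, (6-6)^2=0, (7-7)^2=0, (4-5)^2=1, (1-1)^2=0, (9-9)^2=0, (3-3)^2=0, (8-8)^2=0, (2-2)^2=0
sum(d^2) = 2.
Step 3: rho = 1 - 6*2 / (9*(9^2 - 1)) = 1 - 12/720 = 0.983333.
Step 4: Under H0, t = rho * sqrt((n-2)/(1-rho^2)) = 14.3096 ~ t(7).
Step 5: Two-sided p-value from the t-distribution with 7 df = 0.000002.
Step 6: alpha = 0.1. reject H0.

rho = 0.9833, p = 0.000002, reject H0 at alpha = 0.1.


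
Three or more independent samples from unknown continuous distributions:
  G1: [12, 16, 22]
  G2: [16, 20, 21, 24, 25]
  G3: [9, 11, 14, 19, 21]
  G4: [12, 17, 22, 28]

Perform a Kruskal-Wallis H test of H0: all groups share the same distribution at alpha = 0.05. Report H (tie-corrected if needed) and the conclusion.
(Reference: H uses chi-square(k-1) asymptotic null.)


Step 1: Combine all N = 17 observations and assign midranks.
sorted (value, group, rank): (9,G3,1), (11,G3,2), (12,G1,3.5), (12,G4,3.5), (14,G3,5), (16,G1,6.5), (16,G2,6.5), (17,G4,8), (19,G3,9), (20,G2,10), (21,G2,11.5), (21,G3,11.5), (22,G1,13.5), (22,G4,13.5), (24,G2,15), (25,G2,16), (28,G4,17)
Step 2: Sum ranks within each group.
R_1 = 23.5 (n_1 = 3)
R_2 = 59 (n_2 = 5)
R_3 = 28.5 (n_3 = 5)
R_4 = 42 (n_4 = 4)
Step 3: H = 12/(N(N+1)) * sum(R_i^2/n_i) - 3(N+1)
     = 12/(17*18) * (23.5^2/3 + 59^2/5 + 28.5^2/5 + 42^2/4) - 3*18
     = 0.039216 * 1483.73 - 54
     = 4.185621.
Step 4: Ties present; correction factor C = 1 - 24/(17^3 - 17) = 0.995098. Corrected H = 4.185621 / 0.995098 = 4.206240.
Step 5: Under H0, H ~ chi^2(3); p-value = 0.240038.
Step 6: alpha = 0.05. fail to reject H0.

H = 4.2062, df = 3, p = 0.240038, fail to reject H0.


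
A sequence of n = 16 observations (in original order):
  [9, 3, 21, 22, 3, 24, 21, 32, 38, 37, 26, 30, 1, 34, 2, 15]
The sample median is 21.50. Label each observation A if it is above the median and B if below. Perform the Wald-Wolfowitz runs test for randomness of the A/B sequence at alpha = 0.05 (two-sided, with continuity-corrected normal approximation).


Step 1: Compute median = 21.50; label A = above, B = below.
Labels in order: BBBABABAAAAABABB  (n_A = 8, n_B = 8)
Step 2: Count runs R = 9.
Step 3: Under H0 (random ordering), E[R] = 2*n_A*n_B/(n_A+n_B) + 1 = 2*8*8/16 + 1 = 9.0000.
        Var[R] = 2*n_A*n_B*(2*n_A*n_B - n_A - n_B) / ((n_A+n_B)^2 * (n_A+n_B-1)) = 14336/3840 = 3.7333.
        SD[R] = 1.9322.
Step 4: R = E[R], so z = 0 with no continuity correction.
Step 5: Two-sided p-value via normal approximation = 2*(1 - Phi(|z|)) = 1.000000.
Step 6: alpha = 0.05. fail to reject H0.

R = 9, z = 0.0000, p = 1.000000, fail to reject H0.


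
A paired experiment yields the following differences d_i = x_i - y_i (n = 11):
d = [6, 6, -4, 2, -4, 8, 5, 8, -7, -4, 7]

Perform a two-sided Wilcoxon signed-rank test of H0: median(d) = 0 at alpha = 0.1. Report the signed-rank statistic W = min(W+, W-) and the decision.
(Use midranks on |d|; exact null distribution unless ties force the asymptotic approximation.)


Step 1: Drop any zero differences (none here) and take |d_i|.
|d| = [6, 6, 4, 2, 4, 8, 5, 8, 7, 4, 7]
Step 2: Midrank |d_i| (ties get averaged ranks).
ranks: |6|->6.5, |6|->6.5, |4|->3, |2|->1, |4|->3, |8|->10.5, |5|->5, |8|->10.5, |7|->8.5, |4|->3, |7|->8.5
Step 3: Attach original signs; sum ranks with positive sign and with negative sign.
W+ = 6.5 + 6.5 + 1 + 10.5 + 5 + 10.5 + 8.5 = 48.5
W- = 3 + 3 + 8.5 + 3 = 17.5
(Check: W+ + W- = 66 should equal n(n+1)/2 = 66.)
Step 4: Test statistic W = min(W+, W-) = 17.5.
Step 5: Ties in |d|, so use the tie-corrected normal approximation.
        E[W] = n(n+1)/4 = 11*12/4 = 33.
        Tie groups: |d|=4 (t=3), |d|=6 (t=2), |d|=7 (t=2), |d|=8 (t=2); sum(t^3 - t) = 42.
        Var[W] = n(n+1)(2n+1)/24 - sum(t^3-t)/48 = 3036/24 - 42/48 = 125.625.
        z = (W - E[W]) / sqrt(Var[W]) = (17.5 - 33) / 11.2083 = -1.3829.
        Two-sided p = 2*Phi(z) = 0.166693.
Step 6: alpha = 0.1. fail to reject H0.

W+ = 48.5, W- = 17.5, W = min = 17.5, p = 0.166693, fail to reject H0.


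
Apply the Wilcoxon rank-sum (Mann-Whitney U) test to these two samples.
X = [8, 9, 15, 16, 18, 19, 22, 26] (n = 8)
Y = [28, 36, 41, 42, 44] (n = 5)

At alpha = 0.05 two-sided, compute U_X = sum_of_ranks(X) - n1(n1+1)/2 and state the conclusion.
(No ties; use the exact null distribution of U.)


Step 1: Combine and sort all 13 observations; assign midranks.
sorted (value, group): (8,X), (9,X), (15,X), (16,X), (18,X), (19,X), (22,X), (26,X), (28,Y), (36,Y), (41,Y), (42,Y), (44,Y)
ranks: 8->1, 9->2, 15->3, 16->4, 18->5, 19->6, 22->7, 26->8, 28->9, 36->10, 41->11, 42->12, 44->13
Step 2: Rank sum for X: R1 = 1 + 2 + 3 + 4 + 5 + 6 + 7 + 8 = 36.
Step 3: U_X = R1 - n1(n1+1)/2 = 36 - 8*9/2 = 36 - 36 = 0.
       U_Y = n1*n2 - U_X = 40 - 0 = 40.
Step 4: No ties, so the exact null distribution of U (based on enumerating the C(13,8) = 1287 equally likely rank assignments) gives the two-sided p-value.
Step 5: p-value = 0.001554; compare to alpha = 0.05. reject H0.

U_X = 0, p = 0.001554, reject H0 at alpha = 0.05.


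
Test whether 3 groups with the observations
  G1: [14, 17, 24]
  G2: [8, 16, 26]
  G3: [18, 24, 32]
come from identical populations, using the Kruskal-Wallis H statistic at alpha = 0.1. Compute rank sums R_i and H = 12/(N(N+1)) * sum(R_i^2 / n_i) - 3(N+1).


Step 1: Combine all N = 9 observations and assign midranks.
sorted (value, group, rank): (8,G2,1), (14,G1,2), (16,G2,3), (17,G1,4), (18,G3,5), (24,G1,6.5), (24,G3,6.5), (26,G2,8), (32,G3,9)
Step 2: Sum ranks within each group.
R_1 = 12.5 (n_1 = 3)
R_2 = 12 (n_2 = 3)
R_3 = 20.5 (n_3 = 3)
Step 3: H = 12/(N(N+1)) * sum(R_i^2/n_i) - 3(N+1)
     = 12/(9*10) * (12.5^2/3 + 12^2/3 + 20.5^2/3) - 3*10
     = 0.133333 * 240.167 - 30
     = 2.022222.
Step 4: Ties present; correction factor C = 1 - 6/(9^3 - 9) = 0.991667. Corrected H = 2.022222 / 0.991667 = 2.039216.
Step 5: Under H0, H ~ chi^2(2); p-value = 0.360736.
Step 6: alpha = 0.1. fail to reject H0.

H = 2.0392, df = 2, p = 0.360736, fail to reject H0.


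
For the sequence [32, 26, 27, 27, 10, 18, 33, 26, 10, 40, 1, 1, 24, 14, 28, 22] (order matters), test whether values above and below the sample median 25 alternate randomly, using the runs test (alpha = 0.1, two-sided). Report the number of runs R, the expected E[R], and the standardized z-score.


Step 1: Compute median = 25; label A = above, B = below.
Labels in order: AAAABBAABABBBBAB  (n_A = 8, n_B = 8)
Step 2: Count runs R = 8.
Step 3: Under H0 (random ordering), E[R] = 2*n_A*n_B/(n_A+n_B) + 1 = 2*8*8/16 + 1 = 9.0000.
        Var[R] = 2*n_A*n_B*(2*n_A*n_B - n_A - n_B) / ((n_A+n_B)^2 * (n_A+n_B-1)) = 14336/3840 = 3.7333.
        SD[R] = 1.9322.
Step 4: Continuity-corrected z = (R + 0.5 - E[R]) / SD[R] = (8 + 0.5 - 9.0000) / 1.9322 = -0.2588.
Step 5: Two-sided p-value via normal approximation = 2*(1 - Phi(|z|)) = 0.795809.
Step 6: alpha = 0.1. fail to reject H0.

R = 8, z = -0.2588, p = 0.795809, fail to reject H0.


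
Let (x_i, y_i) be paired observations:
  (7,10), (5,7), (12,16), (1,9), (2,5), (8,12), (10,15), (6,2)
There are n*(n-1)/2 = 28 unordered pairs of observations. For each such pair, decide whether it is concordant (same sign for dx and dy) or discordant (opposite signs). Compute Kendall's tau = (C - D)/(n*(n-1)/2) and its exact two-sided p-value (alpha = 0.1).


Step 1: Enumerate the 28 unordered pairs (i,j) with i<j and classify each by sign(x_j-x_i) * sign(y_j-y_i).
  (1,2):dx=-2,dy=-3->C; (1,3):dx=+5,dy=+6->C; (1,4):dx=-6,dy=-1->C; (1,5):dx=-5,dy=-5->C
  (1,6):dx=+1,dy=+2->C; (1,7):dx=+3,dy=+5->C; (1,8):dx=-1,dy=-8->C; (2,3):dx=+7,dy=+9->C
  (2,4):dx=-4,dy=+2->D; (2,5):dx=-3,dy=-2->C; (2,6):dx=+3,dy=+5->C; (2,7):dx=+5,dy=+8->C
  (2,8):dx=+1,dy=-5->D; (3,4):dx=-11,dy=-7->C; (3,5):dx=-10,dy=-11->C; (3,6):dx=-4,dy=-4->C
  (3,7):dx=-2,dy=-1->C; (3,8):dx=-6,dy=-14->C; (4,5):dx=+1,dy=-4->D; (4,6):dx=+7,dy=+3->C
  (4,7):dx=+9,dy=+6->C; (4,8):dx=+5,dy=-7->D; (5,6):dx=+6,dy=+7->C; (5,7):dx=+8,dy=+10->C
  (5,8):dx=+4,dy=-3->D; (6,7):dx=+2,dy=+3->C; (6,8):dx=-2,dy=-10->C; (7,8):dx=-4,dy=-13->C
Step 2: C = 23, D = 5, total pairs = 28.
Step 3: tau = (C - D)/(n(n-1)/2) = (23 - 5)/28 = 0.642857.
Step 4: Exact two-sided p-value (enumerate n! = 40320 permutations of y under H0): p = 0.031151.
Step 5: alpha = 0.1. reject H0.

tau_b = 0.6429 (C=23, D=5), p = 0.031151, reject H0.


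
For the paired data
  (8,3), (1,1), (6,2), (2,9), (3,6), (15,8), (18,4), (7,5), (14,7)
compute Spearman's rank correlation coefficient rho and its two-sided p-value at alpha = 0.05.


Step 1: Rank x and y separately (midranks; no ties here).
rank(x): 8->6, 1->1, 6->4, 2->2, 3->3, 15->8, 18->9, 7->5, 14->7
rank(y): 3->3, 1->1, 2->2, 9->9, 6->6, 8->8, 4->4, 5->5, 7->7
Step 2: d_i = R_x(i) - R_y(i); compute d_i^2.
  (6-3)^2=9, (1-1)^2=0, (4-2)^2=4, (2-9)^2=49, (3-6)^2=9, (8-8)^2=0, (9-4)^2=25, (5-5)^2=0, (7-7)^2=0
sum(d^2) = 96.
Step 3: rho = 1 - 6*96 / (9*(9^2 - 1)) = 1 - 576/720 = 0.200000.
Step 4: Under H0, t = rho * sqrt((n-2)/(1-rho^2)) = 0.5401 ~ t(7).
Step 5: Two-sided p-value from the t-distribution with 7 df = 0.605901.
Step 6: alpha = 0.05. fail to reject H0.

rho = 0.2000, p = 0.605901, fail to reject H0 at alpha = 0.05.


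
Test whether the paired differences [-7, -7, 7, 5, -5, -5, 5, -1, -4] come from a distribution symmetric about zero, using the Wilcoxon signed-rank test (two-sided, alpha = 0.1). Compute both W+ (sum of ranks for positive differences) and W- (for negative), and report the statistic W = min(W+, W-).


Step 1: Drop any zero differences (none here) and take |d_i|.
|d| = [7, 7, 7, 5, 5, 5, 5, 1, 4]
Step 2: Midrank |d_i| (ties get averaged ranks).
ranks: |7|->8, |7|->8, |7|->8, |5|->4.5, |5|->4.5, |5|->4.5, |5|->4.5, |1|->1, |4|->2
Step 3: Attach original signs; sum ranks with positive sign and with negative sign.
W+ = 8 + 4.5 + 4.5 = 17
W- = 8 + 8 + 4.5 + 4.5 + 1 + 2 = 28
(Check: W+ + W- = 45 should equal n(n+1)/2 = 45.)
Step 4: Test statistic W = min(W+, W-) = 17.
Step 5: Ties in |d|, so use the tie-corrected normal approximation.
        E[W] = n(n+1)/4 = 9*10/4 = 22.5.
        Tie groups: |d|=5 (t=4), |d|=7 (t=3); sum(t^3 - t) = 84.
        Var[W] = n(n+1)(2n+1)/24 - sum(t^3-t)/48 = 1710/24 - 84/48 = 69.5.
        z = (W - E[W]) / sqrt(Var[W]) = (17 - 22.5) / 8.3367 = -0.6597.
        Two-sided p = 2*Phi(z) = 0.509423.
Step 6: alpha = 0.1. fail to reject H0.

W+ = 17, W- = 28, W = min = 17, p = 0.509423, fail to reject H0.
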